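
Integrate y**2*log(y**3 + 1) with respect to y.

y**3*log(y**3 + 1)/3 - y**3/3 + log(y**3 + 1)/3 + C

Let u = y**3 + 1, so du = (3*y**2) dy.
The integral becomes (1/3)·∫ log(u) du; integrate by parts with u′=log(u), dv′=du.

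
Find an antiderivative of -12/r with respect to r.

Let u = 3*r**3, so du = (9*r**2) dr.
Rewriting, the integral becomes -4·∫ 1/u du = -4·log(u).
Substituting back, u = 3*r**3.

-12*log(r) - 4*log(3) + C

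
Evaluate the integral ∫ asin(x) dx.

x*asin(x) + sqrt(-x**2 + 1) + C

Use integration by parts with u = arcsin(x), dv = dx.
Then du = 1/sqrt(-x**2 + 1) dx.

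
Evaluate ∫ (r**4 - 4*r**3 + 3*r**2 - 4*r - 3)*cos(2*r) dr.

Use integration by parts with u = r**4 - 4*r**3 + 3*r**2 - 4*r - 3, dv = cos(2*r) dr, so v = sin(2*r)/2.
Apply parts 4 times (tabular method): alternate signs, differentiate u down to 0, integrate dv up.

r**4*sin(2*r)/2 - 2*r**3*sin(2*r) + r**3*cos(2*r) - 3*r**2*cos(2*r) + r*sin(2*r) - 3*sin(2*r)/2 + cos(2*r)/2 + C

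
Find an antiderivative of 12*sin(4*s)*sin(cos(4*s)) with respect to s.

3*cos(cos(4*s)) + C

Let u = cos(4*s), so du = (-4*sin(4*s)) ds.
Rewriting, the integral becomes -3·∫ sin(u) du = -3·-cos(u).
Substituting back, u = cos(4*s).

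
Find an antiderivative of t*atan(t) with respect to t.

t**2*atan(t)/2 - t/2 + atan(t)/2 + C

Use integration by parts with u = arctan(t), dv = t dt.
Then du = 1/(t**2 + 1) dt.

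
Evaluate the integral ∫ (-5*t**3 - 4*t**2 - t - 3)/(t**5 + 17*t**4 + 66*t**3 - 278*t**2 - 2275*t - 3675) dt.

Factor the denominator: (t - 5)*(t + 3)*(t + 5)*(t + 7)**2.
Partial-fraction decomposition: -3535/(576*(t + 7)) - 1523/(96*(t + 7)**2) + 527/(80*(t + 5)) - 99/(256*(t + 3)) - 733/(11520*(t - 5)).
Integrate each term; A/(t−a) gives A·log|t−a|; A/(t−a)² gives −A/(t−a).

-733*log(t - 5)/11520 - 99*log(t + 3)/256 + 527*log(t + 5)/80 - 3535*log(t + 7)/576 + 1523/(96*t + 672) + C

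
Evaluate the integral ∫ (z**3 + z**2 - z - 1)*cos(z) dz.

Use integration by parts with u = z**3 + z**2 - z - 1, dv = cos(z) dz, so v = sin(z).
Apply parts 3 times (tabular method): alternate signs, differentiate u down to 0, integrate dv up.

z**3*sin(z) + z**2*sin(z) + 3*z**2*cos(z) - 7*z*sin(z) + 2*z*cos(z) - 3*sin(z) - 7*cos(z) + C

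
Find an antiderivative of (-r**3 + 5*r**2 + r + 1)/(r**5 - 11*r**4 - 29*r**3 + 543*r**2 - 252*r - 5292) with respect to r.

389*log(r - 7)/1690 - 29*log(r - 6)/108 - 7*log(r + 3)/270 + 391*log(r + 6)/6084 + 9/(13*r - 91) + C

Factor the denominator: (r - 7)**2*(r - 6)*(r + 3)*(r + 6).
Partial-fraction decomposition: 391/(6084*(r + 6)) - 7/(270*(r + 3)) - 29/(108*(r - 6)) + 389/(1690*(r - 7)) - 9/(13*(r - 7)**2).
Integrate each term; A/(r−a) gives A·log|r−a|; A/(r−a)² gives −A/(r−a).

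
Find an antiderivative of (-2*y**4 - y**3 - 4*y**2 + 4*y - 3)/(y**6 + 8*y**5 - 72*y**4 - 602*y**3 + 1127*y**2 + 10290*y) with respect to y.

-log(y)/3430 - 1329*log(y - 7)/8918 + 81*log(y - 5)/880 + 849*log(y + 6)/286 - 15977*log(y + 7)/5488 + 781/(196*y + 1372) + C

Factor the denominator: y*(y - 7)*(y - 5)*(y + 6)*(y + 7)**2.
Partial-fraction decomposition: -15977/(5488*(y + 7)) - 781/(196*(y + 7)**2) + 849/(286*(y + 6)) + 81/(880*(y - 5)) - 1329/(8918*(y - 7)) - 1/(3430*y).
Integrate each term; A/(y−a) gives A·log|y−a|; A/(y−a)² gives −A/(y−a).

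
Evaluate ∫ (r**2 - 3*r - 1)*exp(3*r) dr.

Use integration by parts with u = r**2 - 3*r - 1, dv = exp(3*r) dr, so v = exp(3*r)/3.
Apply parts 2 times (tabular method): alternate signs, differentiate u down to 0, integrate dv up.

(9*r**2 - 33*r + 2)*exp(3*r)/27 + C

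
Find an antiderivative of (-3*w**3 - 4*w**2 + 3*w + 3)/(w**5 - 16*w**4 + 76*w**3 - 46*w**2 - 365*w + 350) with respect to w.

Factor the denominator: (w - 7)*(w - 5)**2*(w - 1)*(w + 2).
Partial-fraction decomposition: 5/(1323*(w + 2)) + 1/(288*(w - 1)) + 8707/(1568*(w - 5)) + 457/(56*(w - 5)**2) - 1201/(216*(w - 7)).
Integrate each term; A/(w−a) gives A·log|w−a|; A/(w−a)² gives −A/(w−a).

-1201*log(w - 7)/216 + 8707*log(w - 5)/1568 + log(w - 1)/288 + 5*log(w + 2)/1323 - 457/(56*w - 280) + C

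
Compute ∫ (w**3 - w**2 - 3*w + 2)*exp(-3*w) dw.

(-w**3 + 3*w - 1)*exp(-3*w)/3 + C

Use integration by parts with u = w**3 - w**2 - 3*w + 2, dv = exp(-3*w) dw, so v = -exp(-3*w)/3.
Apply parts 3 times (tabular method): alternate signs, differentiate u down to 0, integrate dv up.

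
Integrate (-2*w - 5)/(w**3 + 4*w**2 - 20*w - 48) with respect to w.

Factor the denominator: (w - 4)*(w + 2)*(w + 6).
Partial-fraction decomposition: 7/(40*(w + 6)) + 1/(24*(w + 2)) - 13/(60*(w - 4)).
Integrate each term: A/(w−a) contributes A·log|w−a|.

-13*log(w - 4)/60 + log(w + 2)/24 + 7*log(w + 6)/40 + C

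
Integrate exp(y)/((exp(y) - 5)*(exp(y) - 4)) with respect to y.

log(exp(y) - 5) - log(exp(y) - 4) + C

Let u = e^y, du = e^y dy.
The integral becomes ∫ du/((u-5)(u-4)); decompose into partial fractions.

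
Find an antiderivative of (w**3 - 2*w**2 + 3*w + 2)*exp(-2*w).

Use integration by parts with u = w**3 - 2*w**2 + 3*w + 2, dv = exp(-2*w) dw, so v = -exp(-2*w)/2.
Apply parts 3 times (tabular method): alternate signs, differentiate u down to 0, integrate dv up.

(-4*w**3 + 2*w**2 - 10*w - 13)*exp(-2*w)/8 + C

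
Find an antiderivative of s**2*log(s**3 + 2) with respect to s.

s**3*log(s**3 + 2)/3 - s**3/3 + 2*log(s**3 + 2)/3 + C

Let u = s**3 + 2, so du = (3*s**2) ds.
The integral becomes (1/3)·∫ log(u) du; integrate by parts with u′=log(u), dv′=du.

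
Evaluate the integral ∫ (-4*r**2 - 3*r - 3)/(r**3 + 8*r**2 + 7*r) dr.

Factor the denominator: r*(r + 1)*(r + 7).
Partial-fraction decomposition: -89/(21*(r + 7)) + 2/(3*(r + 1)) - 3/(7*r).
Integrate each term: A/(r−a) contributes A·log|r−a|.

-3*log(r)/7 + 2*log(r + 1)/3 - 89*log(r + 7)/21 + C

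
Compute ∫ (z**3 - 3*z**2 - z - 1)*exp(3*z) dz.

Use integration by parts with u = z**3 - 3*z**2 - z - 1, dv = exp(3*z) dz, so v = exp(3*z)/3.
Apply parts 3 times (tabular method): alternate signs, differentiate u down to 0, integrate dv up.

(9*z**3 - 36*z**2 + 15*z - 14)*exp(3*z)/27 + C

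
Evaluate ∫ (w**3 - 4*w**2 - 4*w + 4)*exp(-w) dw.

Use integration by parts with u = w**3 - 4*w**2 - 4*w + 4, dv = exp(-w) dw, so v = -exp(-w).
Apply parts 3 times (tabular method): alternate signs, differentiate u down to 0, integrate dv up.

(-w**3 + w**2 + 6*w + 2)*exp(-w) + C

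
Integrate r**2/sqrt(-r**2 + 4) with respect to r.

-r*sqrt(-r**2 + 4)/2 + 2*asin(r/2) + C

Substitute r = 2·sin(θ), so dr = 2·cos(θ) dθ and the radical becomes sqrt(-r**2 + 4) = 2·cos(θ) by the Pythagorean identity.
Integrate the resulting trig expression in θ, then back-substitute θ = asin(r/2), sin(θ) = r/2, cos(θ) = sqrt(-r**2 + 4)/2 (absorbing any constant into C).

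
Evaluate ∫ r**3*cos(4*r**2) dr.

r**2*sin(4*r**2)/8 + cos(4*r**2)/32 + C

Let u = r², du = 2r dr; rewrite as (1/2)∫ u^1·cos(4u) du.
Now integrate by parts 1 time.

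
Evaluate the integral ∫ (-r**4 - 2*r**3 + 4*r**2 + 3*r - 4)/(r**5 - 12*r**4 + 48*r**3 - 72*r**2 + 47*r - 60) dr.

Factor the denominator: (r - 5)*(r - 4)*(r - 3)*(r**2 + 1).
Partial-fraction decomposition: (87*r + 331)/(2210*(r**2 + 1)) - 47/(10*(r - 3)) + 312/(17*(r - 4)) - 191/(13*(r - 5)).
Integrate each term; A/(r−a) gives A·log|r−a|; the (Br+D)/(r²+p²) term gives a log and an atan.

-191*log(r - 5)/13 + 312*log(r - 4)/17 - 47*log(r - 3)/10 + 87*log(r**2 + 1)/4420 + 331*atan(r)/2210 + C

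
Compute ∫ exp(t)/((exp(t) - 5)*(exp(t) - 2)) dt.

log(exp(t) - 5)/3 - log(exp(t) - 2)/3 + C

Let u = e^t, du = e^t dt.
The integral becomes ∫ du/((u-5)(u-2)); decompose into partial fractions.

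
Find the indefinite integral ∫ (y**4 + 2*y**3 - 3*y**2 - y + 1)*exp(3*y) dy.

(27*y**4 + 18*y**3 - 99*y**2 + 39*y + 14)*exp(3*y)/81 + C

Use integration by parts with u = y**4 + 2*y**3 - 3*y**2 - y + 1, dv = exp(3*y) dy, so v = exp(3*y)/3.
Apply parts 4 times (tabular method): alternate signs, differentiate u down to 0, integrate dv up.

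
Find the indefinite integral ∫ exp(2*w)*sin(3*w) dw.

2*exp(2*w)*sin(3*w)/13 - 3*exp(2*w)*cos(3*w)/13 + C

Let I denote the integral. Integrate by parts with u = sin(3*w), dv = exp(2*w) dw, so v = exp(2*w)/2: I = exp(2*w)*sin(3*w)/2 − (3/2)·∫ exp(2*w)*cos(3*w) dw.
Apply parts again with u = cos(3*w), dv = exp(2*w) dw: ∫ exp(2*w)*cos(3*w) dw = exp(2*w)*cos(3*w)/2 + (3/2)·I. Substituting back brings back I: I = exp(2*w)*sin(3*w)/2 - 3*exp(2*w)*cos(3*w)/4 − (9/4)·I.
Solving for I: (1 + 9/4)·I equals the remaining terms, so I = (4/13)·(exp(2*w)*sin(3*w)/2 - 3*exp(2*w)*cos(3*w)/4).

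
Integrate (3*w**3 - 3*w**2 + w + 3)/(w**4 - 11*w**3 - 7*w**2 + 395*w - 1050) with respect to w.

Factor the denominator: (w - 7)*(w - 5)**2*(w + 6).
Partial-fraction decomposition: 69/(143*(w + 6)) - 161/(11*(w - 5)) - 14/(w - 5)**2 + 223/(13*(w - 7)).
Integrate each term; A/(w−a) gives A·log|w−a|; A/(w−a)² gives −A/(w−a).

223*log(w - 7)/13 - 161*log(w - 5)/11 + 69*log(w + 6)/143 + 14/(w - 5) + C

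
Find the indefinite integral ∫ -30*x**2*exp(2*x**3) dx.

-5*exp(2*x**3) + C

Let u = 2*x**3, so du = (6*x**2) dx.
Rewriting, the integral becomes -5·∫ e^u du = -5·e^u.
Substituting back, u = 2*x**3.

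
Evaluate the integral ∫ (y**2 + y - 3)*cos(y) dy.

y**2*sin(y) + y*sin(y) + 2*y*cos(y) - 5*sin(y) + cos(y) + C

Use integration by parts with u = y**2 + y - 3, dv = cos(y) dy, so v = sin(y).
Apply parts 2 times (tabular method): alternate signs, differentiate u down to 0, integrate dv up.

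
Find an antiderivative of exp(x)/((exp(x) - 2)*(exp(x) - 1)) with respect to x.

Let u = e^x, du = e^x dx.
The integral becomes ∫ du/((u-2)(u-1)); decompose into partial fractions.

log(exp(x) - 2) - log(exp(x) - 1) + C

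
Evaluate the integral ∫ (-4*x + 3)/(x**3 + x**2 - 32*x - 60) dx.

Factor the denominator: (x - 6)*(x + 2)*(x + 5).
Partial-fraction decomposition: 23/(33*(x + 5)) - 11/(24*(x + 2)) - 21/(88*(x - 6)).
Integrate each term: A/(x−a) contributes A·log|x−a|.

-21*log(x - 6)/88 - 11*log(x + 2)/24 + 23*log(x + 5)/33 + C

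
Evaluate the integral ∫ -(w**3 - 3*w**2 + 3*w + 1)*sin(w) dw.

Use integration by parts with u = w**3 - 3*w**2 + 3*w + 1, dv = -sin(w) dw, so v = cos(w).
Apply parts 3 times (tabular method): alternate signs, differentiate u down to 0, integrate dv up.

w**3*cos(w) - 3*w**2*sin(w) - 3*w**2*cos(w) + 6*w*sin(w) - 3*w*cos(w) + 3*sin(w) + 7*cos(w) + C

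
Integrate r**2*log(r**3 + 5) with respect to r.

Let u = r**3 + 5, so du = (3*r**2) dr.
The integral becomes (1/3)·∫ log(u) du; integrate by parts with u′=log(u), dv′=du.

r**3*log(r**3 + 5)/3 - r**3/3 + 5*log(r**3 + 5)/3 + C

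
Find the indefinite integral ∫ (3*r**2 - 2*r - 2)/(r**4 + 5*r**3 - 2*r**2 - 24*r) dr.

log(r)/12 + log(r - 2)/10 + 31*log(r + 3)/15 - 9*log(r + 4)/4 + C

Factor the denominator: r*(r - 2)*(r + 3)*(r + 4).
Partial-fraction decomposition: -9/(4*(r + 4)) + 31/(15*(r + 3)) + 1/(10*(r - 2)) + 1/(12*r).
Integrate each term: A/(r−a) contributes A·log|r−a|.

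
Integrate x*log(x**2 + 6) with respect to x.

Let u = x**2 + 6, so du = (2*x) dx.
The integral becomes (1/2)·∫ log(u) du; integrate by parts with u′=log(u), dv′=du.

x**2*log(x**2 + 6)/2 - x**2/2 + 3*log(x**2 + 6) + C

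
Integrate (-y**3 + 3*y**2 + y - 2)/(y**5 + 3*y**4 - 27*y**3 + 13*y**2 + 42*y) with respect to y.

-log(y)/21 + log(y - 3)/120 - 2*log(y - 2)/27 - log(y + 1)/72 + 481*log(y + 7)/3780 + C

Factor the denominator: y*(y - 3)*(y - 2)*(y + 1)*(y + 7).
Partial-fraction decomposition: 481/(3780*(y + 7)) - 1/(72*(y + 1)) - 2/(27*(y - 2)) + 1/(120*(y - 3)) - 1/(21*y).
Integrate each term: A/(y−a) contributes A·log|y−a|.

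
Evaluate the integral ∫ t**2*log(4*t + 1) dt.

Use integration by parts with u = log(4*t + 1), dv = t**2 dt.
Then du = 4/(4*t + 1) dt and v = t**3/3.

t**3*log(4*t + 1)/3 - t**3/9 + t**2/24 - t/48 + log(4*t + 1)/192 + C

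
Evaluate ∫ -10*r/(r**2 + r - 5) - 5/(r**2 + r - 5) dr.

Let u = r**2 + r - 5, so du = (2*r + 1) dr.
Rewriting, the integral becomes -5·∫ 1/u du = -5·log(u).
Substituting back, u = r**2 + r - 5.

-5*log(r**2 + r - 5) + C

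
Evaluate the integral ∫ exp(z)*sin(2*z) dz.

Let I denote the integral. Integrate by parts with u = sin(2*z), dv = exp(z) dz, so v = exp(z): I = exp(z)*sin(2*z) − 2·∫ exp(z)*cos(2*z) dz.
Apply parts again with u = cos(2*z), dv = exp(z) dz: ∫ exp(z)*cos(2*z) dz = exp(z)*cos(2*z) + 2·I. Substituting back brings back I: I = exp(z)*sin(2*z) - 2*exp(z)*cos(2*z) − 4·I.
Solving for I: (1 + 4)·I equals the remaining terms, so I = (1/5)·(exp(z)*sin(2*z) - 2*exp(z)*cos(2*z)).

exp(z)*sin(2*z)/5 - 2*exp(z)*cos(2*z)/5 + C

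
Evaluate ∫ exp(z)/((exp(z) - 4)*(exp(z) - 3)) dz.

log(exp(z) - 4) - log(exp(z) - 3) + C

Let u = e^z, du = e^z dz.
The integral becomes ∫ du/((u-4)(u-3)); decompose into partial fractions.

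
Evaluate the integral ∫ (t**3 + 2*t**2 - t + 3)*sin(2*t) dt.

-t**3*cos(2*t)/2 + 3*t**2*sin(2*t)/4 - t**2*cos(2*t) + t*sin(2*t) + 5*t*cos(2*t)/4 - 5*sin(2*t)/8 - cos(2*t) + C

Use integration by parts with u = t**3 + 2*t**2 - t + 3, dv = sin(2*t) dt, so v = -cos(2*t)/2.
Apply parts 3 times (tabular method): alternate signs, differentiate u down to 0, integrate dv up.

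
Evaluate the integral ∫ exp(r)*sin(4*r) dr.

Let I denote the integral. Integrate by parts with u = sin(4*r), dv = exp(r) dr, so v = exp(r): I = exp(r)*sin(4*r) − 4·∫ exp(r)*cos(4*r) dr.
Apply parts again with u = cos(4*r), dv = exp(r) dr: ∫ exp(r)*cos(4*r) dr = exp(r)*cos(4*r) + 4·I. Substituting back brings back I: I = exp(r)*sin(4*r) - 4*exp(r)*cos(4*r) − 16·I.
Solving for I: (1 + 16)·I equals the remaining terms, so I = (1/17)·(exp(r)*sin(4*r) - 4*exp(r)*cos(4*r)).

exp(r)*sin(4*r)/17 - 4*exp(r)*cos(4*r)/17 + C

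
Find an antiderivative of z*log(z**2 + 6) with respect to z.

Let u = z**2 + 6, so du = (2*z) dz.
The integral becomes (1/2)·∫ log(u) du; integrate by parts with u′=log(u), dv′=du.

z**2*log(z**2 + 6)/2 - z**2/2 + 3*log(z**2 + 6) + C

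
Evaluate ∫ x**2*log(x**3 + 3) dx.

x**3*log(x**3 + 3)/3 - x**3/3 + log(x**3 + 3) + C

Let u = x**3 + 3, so du = (3*x**2) dx.
The integral becomes (1/3)·∫ log(u) du; integrate by parts with u′=log(u), dv′=du.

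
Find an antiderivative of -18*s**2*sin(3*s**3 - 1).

Let u = 3*s**3 - 1, so du = (9*s**2) ds.
Rewriting, the integral becomes -2·∫ sin(u) du = -2·-cos(u).
Substituting back, u = 3*s**3 - 1.

2*cos(3*s**3 - 1) + C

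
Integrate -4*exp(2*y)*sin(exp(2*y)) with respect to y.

2*cos(exp(2*y)) + C

Let u = exp(2*y), so du = (2*exp(2*y)) dy.
Rewriting, the integral becomes -2·∫ sin(u) du = -2·-cos(u).
Substituting back, u = exp(2*y).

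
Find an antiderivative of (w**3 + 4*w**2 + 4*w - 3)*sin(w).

-w**3*cos(w) + 3*w**2*sin(w) - 4*w**2*cos(w) + 8*w*sin(w) + 2*w*cos(w) - 2*sin(w) + 11*cos(w) + C

Use integration by parts with u = w**3 + 4*w**2 + 4*w - 3, dv = sin(w) dw, so v = -cos(w).
Apply parts 3 times (tabular method): alternate signs, differentiate u down to 0, integrate dv up.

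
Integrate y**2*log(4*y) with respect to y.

y**3*(log(y) + 2*log(2))/3 - y**3/9 + C

Use integration by parts with u = log(4*y), dv = y**2 dy.
Then du = 1/y dy and v = y**3/3.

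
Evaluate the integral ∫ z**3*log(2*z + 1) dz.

Use integration by parts with u = log(2*z + 1), dv = z**3 dz.
Then du = 2/(2*z + 1) dz and v = z**4/4.

z**4*log(2*z + 1)/4 - z**4/16 + z**3/24 - z**2/32 + z/32 - log(2*z + 1)/64 + C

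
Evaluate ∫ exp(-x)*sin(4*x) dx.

-exp(-x)*sin(4*x)/17 - 4*exp(-x)*cos(4*x)/17 + C

Let I denote the integral. Integrate by parts with u = sin(4*x), dv = exp(-x) dx, so v = -exp(-x): I = -exp(-x)*sin(4*x) + 4·∫ exp(-x)*cos(4*x) dx.
Apply parts again with u = cos(4*x), dv = exp(-x) dx: ∫ exp(-x)*cos(4*x) dx = -exp(-x)*cos(4*x) − 4·I. Substituting back brings back I: I = -exp(-x)*sin(4*x) - 4*exp(-x)*cos(4*x) − 16·I.
Solving for I: (1 + 16)·I equals the remaining terms, so I = (1/17)·(-exp(-x)*sin(4*x) - 4*exp(-x)*cos(4*x)).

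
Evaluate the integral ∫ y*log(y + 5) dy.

y**2*log(y + 5)/2 - y**2/4 + 5*y/2 - 25*log(y + 5)/2 + C

Use integration by parts with u = log(y + 5), dv = y dy.
Then du = 1/(y + 5) dy and v = y**2/2.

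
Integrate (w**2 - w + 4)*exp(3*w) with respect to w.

Use integration by parts with u = w**2 - w + 4, dv = exp(3*w) dw, so v = exp(3*w)/3.
Apply parts 2 times (tabular method): alternate signs, differentiate u down to 0, integrate dv up.

(9*w**2 - 15*w + 41)*exp(3*w)/27 + C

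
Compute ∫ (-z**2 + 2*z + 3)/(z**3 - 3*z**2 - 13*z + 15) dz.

Factor the denominator: (z - 5)*(z - 1)*(z + 3).
Partial-fraction decomposition: -3/(8*(z + 3)) - 1/(4*(z - 1)) - 3/(8*(z - 5)).
Integrate each term: A/(z−a) contributes A·log|z−a|.

-log(z - 1)/4 - 3*log(z**2 - 2*z - 15)/8 + C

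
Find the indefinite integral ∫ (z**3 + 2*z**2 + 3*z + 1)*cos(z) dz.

Use integration by parts with u = z**3 + 2*z**2 + 3*z + 1, dv = cos(z) dz, so v = sin(z).
Apply parts 3 times (tabular method): alternate signs, differentiate u down to 0, integrate dv up.

z**3*sin(z) + 2*z**2*sin(z) + 3*z**2*cos(z) - 3*z*sin(z) + 4*z*cos(z) - 3*sin(z) - 3*cos(z) + C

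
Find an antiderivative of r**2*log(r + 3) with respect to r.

Use integration by parts with u = log(r + 3), dv = r**2 dr.
Then du = 1/(r + 3) dr and v = r**3/3.

r**3*log(r + 3)/3 - r**3/9 + r**2/2 - 3*r + 9*log(r + 3) + C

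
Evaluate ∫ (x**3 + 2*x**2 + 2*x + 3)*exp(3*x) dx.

Use integration by parts with u = x**3 + 2*x**2 + 2*x + 3, dv = exp(3*x) dx, so v = exp(3*x)/3.
Apply parts 3 times (tabular method): alternate signs, differentiate u down to 0, integrate dv up.

(9*x**3 + 9*x**2 + 12*x + 23)*exp(3*x)/27 + C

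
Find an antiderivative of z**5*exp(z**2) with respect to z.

Let u = z², du = 2z dz; rewrite as (1/2)∫ u^2·exp(1u) du.
Now integrate by parts 2 times.

(z**4 - 2*z**2 + 2)*exp(z**2)/2 + C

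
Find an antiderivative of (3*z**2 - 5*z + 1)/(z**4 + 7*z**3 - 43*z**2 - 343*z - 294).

113*log(z - 7)/1456 - 3*log(z + 1)/80 + 139*log(z + 6)/65 - 61*log(z + 7)/28 + C

Factor the denominator: (z - 7)*(z + 1)*(z + 6)*(z + 7).
Partial-fraction decomposition: -61/(28*(z + 7)) + 139/(65*(z + 6)) - 3/(80*(z + 1)) + 113/(1456*(z - 7)).
Integrate each term: A/(z−a) contributes A·log|z−a|.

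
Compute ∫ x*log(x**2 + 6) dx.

Let u = x**2 + 6, so du = (2*x) dx.
The integral becomes (1/2)·∫ log(u) du; integrate by parts with u′=log(u), dv′=du.

x**2*log(x**2 + 6)/2 - x**2/2 + 3*log(x**2 + 6) + C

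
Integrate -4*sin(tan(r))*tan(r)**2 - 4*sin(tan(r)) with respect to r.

Let u = tan(r), so du = (tan(r)**2 + 1) dr.
Rewriting, the integral becomes -4·∫ sin(u) du = -4·-cos(u).
Substituting back, u = tan(r).

4*cos(tan(r)) + C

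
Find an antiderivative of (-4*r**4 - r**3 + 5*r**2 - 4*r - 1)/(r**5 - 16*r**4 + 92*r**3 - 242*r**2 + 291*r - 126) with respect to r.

-9731*log(r - 7)/480 + 137*log(r - 3)/32 + 61*log(r - 2)/5 - 5*log(r - 1)/24 - 319/(8*r - 24) + C

Factor the denominator: (r - 7)*(r - 3)**2*(r - 2)*(r - 1).
Partial-fraction decomposition: -5/(24*(r - 1)) + 61/(5*(r - 2)) + 137/(32*(r - 3)) + 319/(8*(r - 3)**2) - 9731/(480*(r - 7)).
Integrate each term; A/(r−a) gives A·log|r−a|; A/(r−a)² gives −A/(r−a).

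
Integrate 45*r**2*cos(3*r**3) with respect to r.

5*sin(3*r**3) + C

Let u = 3*r**3, so du = (9*r**2) dr.
Rewriting, the integral becomes 5·∫ cos(u) du = 5·sin(u).
Substituting back, u = 3*r**3.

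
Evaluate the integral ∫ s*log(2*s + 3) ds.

Use integration by parts with u = log(2*s + 3), dv = s ds.
Then du = 2/(2*s + 3) ds and v = s**2/2.

s**2*log(2*s + 3)/2 - s**2/4 + 3*s/4 - 9*log(2*s + 3)/8 + C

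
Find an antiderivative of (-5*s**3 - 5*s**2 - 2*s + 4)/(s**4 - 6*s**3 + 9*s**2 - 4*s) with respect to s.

-log(s) - 101*log(s - 4)/9 + 65*log(s - 1)/9 - 8/(3*s - 3) + C

Factor the denominator: s*(s - 4)*(s - 1)**2.
Partial-fraction decomposition: 65/(9*(s - 1)) + 8/(3*(s - 1)**2) - 101/(9*(s - 4)) - 1/s.
Integrate each term; A/(s−a) gives A·log|s−a|; A/(s−a)² gives −A/(s−a).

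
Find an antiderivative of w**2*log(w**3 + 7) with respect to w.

w**3*log(w**3 + 7)/3 - w**3/3 + 7*log(w**3 + 7)/3 + C

Let u = w**3 + 7, so du = (3*w**2) dw.
The integral becomes (1/3)·∫ log(u) du; integrate by parts with u′=log(u), dv′=du.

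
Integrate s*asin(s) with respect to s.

s**2*asin(s)/2 + s*sqrt(-s**2 + 1)/4 - asin(s)/4 + C

Use integration by parts with u = arcsin(s), dv = s ds.
Then du = 1/sqrt(-s**2 + 1) ds.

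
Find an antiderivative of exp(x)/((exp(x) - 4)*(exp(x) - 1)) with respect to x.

Let u = e^x, du = e^x dx.
The integral becomes ∫ du/((u-1)(u-4)); decompose into partial fractions.

log(exp(x) - 4)/3 - log(exp(x) - 1)/3 + C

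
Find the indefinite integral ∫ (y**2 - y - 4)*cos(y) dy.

Use integration by parts with u = y**2 - y - 4, dv = cos(y) dy, so v = sin(y).
Apply parts 2 times (tabular method): alternate signs, differentiate u down to 0, integrate dv up.

y**2*sin(y) - y*sin(y) + 2*y*cos(y) - 6*sin(y) - cos(y) + C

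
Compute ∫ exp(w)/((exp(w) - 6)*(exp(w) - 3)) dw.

log(exp(w) - 6)/3 - log(exp(w) - 3)/3 + C

Let u = e^w, du = e^w dw.
The integral becomes ∫ du/((u-6)(u-3)); decompose into partial fractions.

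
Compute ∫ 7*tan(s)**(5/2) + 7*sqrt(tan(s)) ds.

14*tan(s)**(3/2)/3 + C

Let u = tan(s), so du = (tan(s)**2 + 1) ds.
Rewriting, the integral becomes 7·∫ √u du = 7·(2/3)u^(3/2).
Substituting back, u = tan(s).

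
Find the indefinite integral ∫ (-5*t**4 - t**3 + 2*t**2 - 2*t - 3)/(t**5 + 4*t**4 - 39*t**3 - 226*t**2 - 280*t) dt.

Factor the denominator: t*(t - 7)*(t + 2)*(t + 4)*(t + 5).
Partial-fraction decomposition: -327/(20*(t + 5)) + 1179/(88*(t + 4)) - 7/(12*(t + 2)) - 1363/(924*(t - 7)) + 3/(280*t).
Integrate each term: A/(t−a) contributes A·log|t−a|.

3*log(t)/280 - 1363*log(t - 7)/924 - 7*log(t + 2)/12 + 1179*log(t + 4)/88 - 327*log(t + 5)/20 + C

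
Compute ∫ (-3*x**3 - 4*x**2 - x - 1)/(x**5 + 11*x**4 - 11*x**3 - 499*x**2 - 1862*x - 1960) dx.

Factor the denominator: (x - 7)*(x + 2)*(x + 4)*(x + 5)*(x + 7).
Partial-fraction decomposition: 839/(420*(x + 7)) - 31/(8*(x + 5)) + 131/(66*(x + 4)) - 1/(30*(x + 2)) - 137/(1848*(x - 7)).
Integrate each term: A/(x−a) contributes A·log|x−a|.

-137*log(x - 7)/1848 - log(x + 2)/30 + 131*log(x + 4)/66 - 31*log(x + 5)/8 + 839*log(x + 7)/420 + C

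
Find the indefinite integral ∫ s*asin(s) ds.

Use integration by parts with u = arcsin(s), dv = s ds.
Then du = 1/sqrt(-s**2 + 1) ds.

s**2*asin(s)/2 + s*sqrt(-s**2 + 1)/4 - asin(s)/4 + C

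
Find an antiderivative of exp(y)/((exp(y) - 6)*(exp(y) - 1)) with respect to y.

Let u = e^y, du = e^y dy.
The integral becomes ∫ du/((u-1)(u-6)); decompose into partial fractions.

log(exp(y) - 6)/5 - log(exp(y) - 1)/5 + C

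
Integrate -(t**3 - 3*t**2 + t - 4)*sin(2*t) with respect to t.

t**3*cos(2*t)/2 - 3*t**2*sin(2*t)/4 - 3*t**2*cos(2*t)/2 + 3*t*sin(2*t)/2 - t*cos(2*t)/4 + sin(2*t)/8 - 5*cos(2*t)/4 + C

Use integration by parts with u = t**3 - 3*t**2 + t - 4, dv = -sin(2*t) dt, so v = cos(2*t)/2.
Apply parts 3 times (tabular method): alternate signs, differentiate u down to 0, integrate dv up.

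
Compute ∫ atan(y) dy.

y*atan(y) - log(y**2 + 1)/2 + C

Use integration by parts with u = arctan(y), dv = dy.
Then du = 1/(y**2 + 1) dy.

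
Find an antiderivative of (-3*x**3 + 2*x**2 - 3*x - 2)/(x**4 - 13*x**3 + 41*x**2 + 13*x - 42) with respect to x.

Factor the denominator: (x - 7)*(x - 6)*(x - 1)*(x + 1).
Partial-fraction decomposition: -3/(56*(x + 1)) - 1/(10*(x - 1)) + 596/(35*(x - 6)) - 159/(8*(x - 7)).
Integrate each term: A/(x−a) contributes A·log|x−a|.

-159*log(x - 7)/8 + 596*log(x - 6)/35 - log(x - 1)/10 - 3*log(x + 1)/56 + C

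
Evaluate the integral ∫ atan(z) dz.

z*atan(z) - log(z**2 + 1)/2 + C

Use integration by parts with u = arctan(z), dv = dz.
Then du = 1/(z**2 + 1) dz.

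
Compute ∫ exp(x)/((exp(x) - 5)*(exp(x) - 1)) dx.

Let u = e^x, du = e^x dx.
The integral becomes ∫ du/((u-5)(u-1)); decompose into partial fractions.

log(exp(x) - 5)/4 - log(exp(x) - 1)/4 + C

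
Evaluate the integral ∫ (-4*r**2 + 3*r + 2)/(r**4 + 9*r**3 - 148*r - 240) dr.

Factor the denominator: (r - 4)*(r + 2)*(r + 5)*(r + 6).
Partial-fraction decomposition: 4/(r + 6) - 113/(27*(r + 5)) + 5/(18*(r + 2)) - 5/(54*(r - 4)).
Integrate each term: A/(r−a) contributes A·log|r−a|.

-5*log(r - 4)/54 + 5*log(r + 2)/18 - 113*log(r + 5)/27 + 4*log(r + 6) + C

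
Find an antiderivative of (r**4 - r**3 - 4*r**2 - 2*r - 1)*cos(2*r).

Use integration by parts with u = r**4 - r**3 - 4*r**2 - 2*r - 1, dv = cos(2*r) dr, so v = sin(2*r)/2.
Apply parts 4 times (tabular method): alternate signs, differentiate u down to 0, integrate dv up.

r**4*sin(2*r)/2 - r**3*sin(2*r)/2 + r**3*cos(2*r) - 7*r**2*sin(2*r)/2 - 3*r**2*cos(2*r)/4 - r*sin(2*r)/4 - 7*r*cos(2*r)/2 + 5*sin(2*r)/4 - cos(2*r)/8 + C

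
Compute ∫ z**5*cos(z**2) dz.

z**4*sin(z**2)/2 + z**2*cos(z**2) - sin(z**2) + C

Let u = z², du = 2z dz; rewrite as (1/2)∫ u^2·cos(1u) du.
Now integrate by parts 2 times.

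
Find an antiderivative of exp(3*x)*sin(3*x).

Let I denote the integral. Integrate by parts with u = sin(3*x), dv = exp(3*x) dx, so v = exp(3*x)/3: I = exp(3*x)*sin(3*x)/3 − ∫ exp(3*x)*cos(3*x) dx.
Apply parts again with u = cos(3*x), dv = exp(3*x) dx: ∫ exp(3*x)*cos(3*x) dx = exp(3*x)*cos(3*x)/3 + I. Substituting back brings back I: I = exp(3*x)*sin(3*x)/3 - exp(3*x)*cos(3*x)/3 − I.
Solving for I: (1 + 1)·I equals the remaining terms, so I = (1/2)·(exp(3*x)*sin(3*x)/3 - exp(3*x)*cos(3*x)/3).

exp(3*x)*sin(3*x)/6 - exp(3*x)*cos(3*x)/6 + C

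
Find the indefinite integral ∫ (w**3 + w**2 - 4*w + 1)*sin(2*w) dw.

-w**3*cos(2*w)/2 + 3*w**2*sin(2*w)/4 - w**2*cos(2*w)/2 + w*sin(2*w)/2 + 11*w*cos(2*w)/4 - 11*sin(2*w)/8 - cos(2*w)/4 + C

Use integration by parts with u = w**3 + w**2 - 4*w + 1, dv = sin(2*w) dw, so v = -cos(2*w)/2.
Apply parts 3 times (tabular method): alternate signs, differentiate u down to 0, integrate dv up.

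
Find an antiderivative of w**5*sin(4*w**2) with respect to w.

Let u = w², du = 2w dw; rewrite as (1/2)∫ u^2·sin(4u) du.
Now integrate by parts 2 times.

-w**4*cos(4*w**2)/8 + w**2*sin(4*w**2)/16 + cos(4*w**2)/64 + C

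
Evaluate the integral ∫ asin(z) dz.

z*asin(z) + sqrt(-z**2 + 1) + C

Use integration by parts with u = arcsin(z), dv = dz.
Then du = 1/sqrt(-z**2 + 1) dz.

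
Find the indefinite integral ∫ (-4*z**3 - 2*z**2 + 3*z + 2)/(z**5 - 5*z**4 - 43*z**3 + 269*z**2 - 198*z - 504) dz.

Factor the denominator: (z - 6)*(z - 4)*(z - 3)*(z + 1)*(z + 7).
Partial-fraction decomposition: 251/(1716*(z + 7)) - 1/(840*(z + 1)) - 23/(24*(z - 3)) + 137/(55*(z - 4)) - 458/(273*(z - 6)).
Integrate each term: A/(z−a) contributes A·log|z−a|.

-458*log(z - 6)/273 + 137*log(z - 4)/55 - 23*log(z - 3)/24 - log(z + 1)/840 + 251*log(z + 7)/1716 + C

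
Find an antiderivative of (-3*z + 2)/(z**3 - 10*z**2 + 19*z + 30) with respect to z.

-16*log(z - 6)/7 + 13*log(z - 5)/6 + 5*log(z + 1)/42 + C

Factor the denominator: (z - 6)*(z - 5)*(z + 1).
Partial-fraction decomposition: 5/(42*(z + 1)) + 13/(6*(z - 5)) - 16/(7*(z - 6)).
Integrate each term: A/(z−a) contributes A·log|z−a|.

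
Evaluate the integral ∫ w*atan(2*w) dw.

Use integration by parts with u = arctan(2*w), dv = w dw.
Then du = 2/(4*w**2 + 1) dw.

w**2*atan(2*w)/2 - w/4 + atan(2*w)/8 + C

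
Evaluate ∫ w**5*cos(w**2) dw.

Let u = w², du = 2w dw; rewrite as (1/2)∫ u^2·cos(1u) du.
Now integrate by parts 2 times.

w**4*sin(w**2)/2 + w**2*cos(w**2) - sin(w**2) + C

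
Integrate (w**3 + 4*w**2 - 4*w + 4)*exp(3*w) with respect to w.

(w**3 + 3*w**2 - 6*w + 6)*exp(3*w)/3 + C

Use integration by parts with u = w**3 + 4*w**2 - 4*w + 4, dv = exp(3*w) dw, so v = exp(3*w)/3.
Apply parts 3 times (tabular method): alternate signs, differentiate u down to 0, integrate dv up.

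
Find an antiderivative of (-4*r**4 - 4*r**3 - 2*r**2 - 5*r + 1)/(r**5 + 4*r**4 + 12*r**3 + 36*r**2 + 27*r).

log(r)/27 - log(r + 1)/5 - 109*log(r + 3)/54 - 491*log(r**2 + 9)/540 + 517*atan(r/3)/270 + C

Factor the denominator: r*(r + 1)*(r + 3)*(r**2 + 9).
Partial-fraction decomposition: -(491*r - 1551)/(270*(r**2 + 9)) - 109/(54*(r + 3)) - 1/(5*(r + 1)) + 1/(27*r).
Integrate each term; A/(r−a) gives A·log|r−a|; the (Br+D)/(r²+p²) term gives a log and an atan.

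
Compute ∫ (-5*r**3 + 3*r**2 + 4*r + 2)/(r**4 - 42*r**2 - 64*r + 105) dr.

Factor the denominator: (r - 7)*(r - 1)*(r + 3)*(r + 5).
Partial-fraction decomposition: -341/(72*(r + 5)) + 19/(10*(r + 3)) - 1/(36*(r - 1)) - 769/(360*(r - 7)).
Integrate each term: A/(r−a) contributes A·log|r−a|.

-769*log(r - 7)/360 - log(r - 1)/36 + 19*log(r + 3)/10 - 341*log(r + 5)/72 + C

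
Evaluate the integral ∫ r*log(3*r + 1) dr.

Use integration by parts with u = log(3*r + 1), dv = r dr.
Then du = 3/(3*r + 1) dr and v = r**2/2.

r**2*log(3*r + 1)/2 - r**2/4 + r/6 - log(3*r + 1)/18 + C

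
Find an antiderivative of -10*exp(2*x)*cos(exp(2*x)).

Let u = exp(2*x), so du = (2*exp(2*x)) dx.
Rewriting, the integral becomes -5·∫ cos(u) du = -5·sin(u).
Substituting back, u = exp(2*x).

-5*sin(exp(2*x)) + C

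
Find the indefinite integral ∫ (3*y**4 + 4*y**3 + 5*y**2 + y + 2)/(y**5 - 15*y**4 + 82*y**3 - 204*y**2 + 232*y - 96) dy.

Factor the denominator: (y - 6)*(y - 4)*(y - 2)**2*(y - 1).
Partial-fraction decomposition: 1/(y - 1) + 139/(8*(y - 2)) + 13/(y - 2)**2 - 185/(4*(y - 4)) + 247/(8*(y - 6)).
Integrate each term; A/(y−a) gives A·log|y−a|; A/(y−a)² gives −A/(y−a).

247*log(y - 6)/8 - 185*log(y - 4)/4 + 139*log(y - 2)/8 + log(y - 1) - 13/(y - 2) + C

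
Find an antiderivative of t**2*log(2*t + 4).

t**3*log(2*t + 4)/3 - t**3/9 + t**2/3 - 4*t/3 + 8*log(t + 2)/3 + C

Use integration by parts with u = log(2*t + 4), dv = t**2 dt.
Then du = 2/(2*t + 4) dt and v = t**3/3.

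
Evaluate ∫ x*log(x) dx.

x**2*log(x)/2 - x**2/4 + C

Use integration by parts with u = log(x), dv = x dx.
Then du = 1/x dx and v = x**2/2.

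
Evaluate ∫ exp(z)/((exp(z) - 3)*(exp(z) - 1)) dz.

log(exp(z) - 3)/2 - log(exp(z) - 1)/2 + C

Let u = e^z, du = e^z dz.
The integral becomes ∫ du/((u-1)(u-3)); decompose into partial fractions.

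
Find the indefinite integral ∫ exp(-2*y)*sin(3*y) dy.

Let I denote the integral. Integrate by parts with u = sin(3*y), dv = exp(-2*y) dy, so v = -exp(-2*y)/2: I = -exp(-2*y)*sin(3*y)/2 + (3/2)·∫ exp(-2*y)*cos(3*y) dy.
Apply parts again with u = cos(3*y), dv = exp(-2*y) dy: ∫ exp(-2*y)*cos(3*y) dy = -exp(-2*y)*cos(3*y)/2 − (3/2)·I. Substituting back brings back I: I = -exp(-2*y)*sin(3*y)/2 - 3*exp(-2*y)*cos(3*y)/4 − (9/4)·I.
Solving for I: (1 + 9/4)·I equals the remaining terms, so I = (4/13)·(-exp(-2*y)*sin(3*y)/2 - 3*exp(-2*y)*cos(3*y)/4).

-2*exp(-2*y)*sin(3*y)/13 - 3*exp(-2*y)*cos(3*y)/13 + C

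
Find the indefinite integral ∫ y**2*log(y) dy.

y**3*log(y)/3 - y**3/9 + C

Use integration by parts with u = log(y), dv = y**2 dy.
Then du = 1/y dy and v = y**3/3.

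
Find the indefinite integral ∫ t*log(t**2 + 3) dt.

t**2*log(t**2 + 3)/2 - t**2/2 + 3*log(t**2 + 3)/2 + C

Let u = t**2 + 3, so du = (2*t) dt.
The integral becomes (1/2)·∫ log(u) du; integrate by parts with u′=log(u), dv′=du.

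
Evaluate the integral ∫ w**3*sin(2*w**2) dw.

-w**2*cos(2*w**2)/4 + sin(2*w**2)/8 + C

Let u = w², du = 2w dw; rewrite as (1/2)∫ u^1·sin(2u) du.
Now integrate by parts 1 time.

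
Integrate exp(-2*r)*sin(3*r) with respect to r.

-2*exp(-2*r)*sin(3*r)/13 - 3*exp(-2*r)*cos(3*r)/13 + C

Let I denote the integral. Integrate by parts with u = sin(3*r), dv = exp(-2*r) dr, so v = -exp(-2*r)/2: I = -exp(-2*r)*sin(3*r)/2 + (3/2)·∫ exp(-2*r)*cos(3*r) dr.
Apply parts again with u = cos(3*r), dv = exp(-2*r) dr: ∫ exp(-2*r)*cos(3*r) dr = -exp(-2*r)*cos(3*r)/2 − (3/2)·I. Substituting back brings back I: I = -exp(-2*r)*sin(3*r)/2 - 3*exp(-2*r)*cos(3*r)/4 − (9/4)·I.
Solving for I: (1 + 9/4)·I equals the remaining terms, so I = (4/13)·(-exp(-2*r)*sin(3*r)/2 - 3*exp(-2*r)*cos(3*r)/4).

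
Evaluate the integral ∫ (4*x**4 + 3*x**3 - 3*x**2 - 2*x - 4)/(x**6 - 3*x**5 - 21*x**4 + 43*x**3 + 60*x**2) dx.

Factor the denominator: x**2*(x - 5)*(x - 3)*(x + 1)*(x + 4).
Partial-fraction decomposition: -197/(756*(x + 4)) - 1/(18*(x + 1)) - 46/(63*(x - 3)) + 1393/(1350*(x - 5)) + 13/(900*x) - 1/(15*x**2).
Integrate each term; A/(x−a) gives A·log|x−a|; A/(x−a)² gives −A/(x−a).

13*log(x)/900 + 1393*log(x - 5)/1350 - 46*log(x - 3)/63 - log(x + 1)/18 - 197*log(x + 4)/756 + 1/(15*x) + C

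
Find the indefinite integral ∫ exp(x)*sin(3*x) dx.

exp(x)*sin(3*x)/10 - 3*exp(x)*cos(3*x)/10 + C

Let I denote the integral. Integrate by parts with u = sin(3*x), dv = exp(x) dx, so v = exp(x): I = exp(x)*sin(3*x) − 3·∫ exp(x)*cos(3*x) dx.
Apply parts again with u = cos(3*x), dv = exp(x) dx: ∫ exp(x)*cos(3*x) dx = exp(x)*cos(3*x) + 3·I. Substituting back brings back I: I = exp(x)*sin(3*x) - 3*exp(x)*cos(3*x) − 9·I.
Solving for I: (1 + 9)·I equals the remaining terms, so I = (1/10)·(exp(x)*sin(3*x) - 3*exp(x)*cos(3*x)).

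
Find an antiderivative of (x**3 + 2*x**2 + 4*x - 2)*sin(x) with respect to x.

-x**3*cos(x) + 3*x**2*sin(x) - 2*x**2*cos(x) + 4*x*sin(x) + 2*x*cos(x) - 2*sin(x) + 6*cos(x) + C

Use integration by parts with u = x**3 + 2*x**2 + 4*x - 2, dv = sin(x) dx, so v = -cos(x).
Apply parts 3 times (tabular method): alternate signs, differentiate u down to 0, integrate dv up.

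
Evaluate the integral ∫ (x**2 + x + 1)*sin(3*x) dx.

-x**2*cos(3*x)/3 + 2*x*sin(3*x)/9 - x*cos(3*x)/3 + sin(3*x)/9 - 7*cos(3*x)/27 + C

Use integration by parts with u = x**2 + x + 1, dv = sin(3*x) dx, so v = -cos(3*x)/3.
Apply parts 2 times (tabular method): alternate signs, differentiate u down to 0, integrate dv up.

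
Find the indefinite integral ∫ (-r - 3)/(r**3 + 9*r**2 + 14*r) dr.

Factor the denominator: r*(r + 2)*(r + 7).
Partial-fraction decomposition: 4/(35*(r + 7)) + 1/(10*(r + 2)) - 3/(14*r).
Integrate each term: A/(r−a) contributes A·log|r−a|.

-3*log(r)/14 + log(r + 2)/10 + 4*log(r + 7)/35 + C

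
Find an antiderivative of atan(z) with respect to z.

Use integration by parts with u = arctan(z), dv = dz.
Then du = 1/(z**2 + 1) dz.

z*atan(z) - log(z**2 + 1)/2 + C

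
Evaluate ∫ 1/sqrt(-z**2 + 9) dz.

Substitute z = 3·sin(θ), so dz = 3·cos(θ) dθ and the radical becomes sqrt(-z**2 + 9) = 3·cos(θ) by the Pythagorean identity.
Integrate the resulting trig expression in θ, then back-substitute θ = asin(z/3), sin(θ) = z/3, cos(θ) = sqrt(-z**2 + 9)/3 (absorbing any constant into C).

asin(z/3) + C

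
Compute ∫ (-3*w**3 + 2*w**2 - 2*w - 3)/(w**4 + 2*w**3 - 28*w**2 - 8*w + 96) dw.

Factor the denominator: (w - 4)*(w - 2)*(w + 2)*(w + 6).
Partial-fraction decomposition: -729/(320*(w + 6)) + 11/(32*(w + 2)) + 23/(64*(w - 2)) - 57/(40*(w - 4)).
Integrate each term: A/(w−a) contributes A·log|w−a|.

-57*log(w - 4)/40 + 23*log(w - 2)/64 + 11*log(w + 2)/32 - 729*log(w + 6)/320 + C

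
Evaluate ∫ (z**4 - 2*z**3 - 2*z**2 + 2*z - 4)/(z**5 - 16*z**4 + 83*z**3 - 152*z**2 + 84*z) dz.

-log(z)/21 + 1627*log(z - 7)/210 - 20*log(z - 6)/3 - log(z - 2)/5 + log(z - 1)/6 + C

Factor the denominator: z*(z - 7)*(z - 6)*(z - 2)*(z - 1).
Partial-fraction decomposition: 1/(6*(z - 1)) - 1/(5*(z - 2)) - 20/(3*(z - 6)) + 1627/(210*(z - 7)) - 1/(21*z).
Integrate each term: A/(z−a) contributes A·log|z−a|.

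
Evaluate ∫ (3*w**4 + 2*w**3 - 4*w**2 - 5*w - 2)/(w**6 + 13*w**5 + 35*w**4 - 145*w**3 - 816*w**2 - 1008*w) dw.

Factor the denominator: w*(w - 4)*(w + 3)**2*(w + 4)*(w + 7).
Partial-fraction decomposition: -1059/(616*(w + 7)) + 99/(16*(w + 4)) - 15937/(3528*(w + 3)) + 83/(42*(w + 3)**2) + 405/(8624*(w - 4)) + 1/(504*w).
Integrate each term; A/(w−a) gives A·log|w−a|; A/(w−a)² gives −A/(w−a).

log(w)/504 + 405*log(w - 4)/8624 - 15937*log(w + 3)/3528 + 99*log(w + 4)/16 - 1059*log(w + 7)/616 - 83/(42*w + 126) + C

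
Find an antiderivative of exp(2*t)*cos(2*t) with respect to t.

exp(2*t)*sin(2*t)/4 + exp(2*t)*cos(2*t)/4 + C

Let I denote the integral. Integrate by parts with u = cos(2*t), dv = exp(2*t) dt, so v = exp(2*t)/2: I = exp(2*t)*cos(2*t)/2 + ∫ exp(2*t)*sin(2*t) dt.
Apply parts again with u = sin(2*t), dv = exp(2*t) dt: ∫ exp(2*t)*sin(2*t) dt = exp(2*t)*sin(2*t)/2 − I. Substituting back brings back I: I = exp(2*t)*sin(2*t)/2 + exp(2*t)*cos(2*t)/2 − I.
Solving for I: (1 + 1)·I equals the remaining terms, so I = (1/2)·(exp(2*t)*sin(2*t)/2 + exp(2*t)*cos(2*t)/2).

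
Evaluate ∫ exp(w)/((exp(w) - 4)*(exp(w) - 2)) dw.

log(exp(w) - 4)/2 - log(exp(w) - 2)/2 + C

Let u = e^w, du = e^w dw.
The integral becomes ∫ du/((u-4)(u-2)); decompose into partial fractions.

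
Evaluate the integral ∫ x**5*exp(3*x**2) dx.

(9*x**4 - 6*x**2 + 2)*exp(3*x**2)/54 + C

Let u = x², du = 2x dx; rewrite as (1/2)∫ u^2·exp(3u) du.
Now integrate by parts 2 times.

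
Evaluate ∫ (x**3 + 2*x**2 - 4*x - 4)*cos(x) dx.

Use integration by parts with u = x**3 + 2*x**2 - 4*x - 4, dv = cos(x) dx, so v = sin(x).
Apply parts 3 times (tabular method): alternate signs, differentiate u down to 0, integrate dv up.

x**3*sin(x) + 2*x**2*sin(x) + 3*x**2*cos(x) - 10*x*sin(x) + 4*x*cos(x) - 8*sin(x) - 10*cos(x) + C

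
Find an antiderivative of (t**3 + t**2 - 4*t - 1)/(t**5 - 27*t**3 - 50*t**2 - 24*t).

Factor the denominator: t*(t - 6)*(t + 1)**2*(t + 4).
Partial-fraction decomposition: -11/(120*(t + 4)) - 4/(147*(t + 1)) + 1/(7*(t + 1)**2) + 227/(2940*(t - 6)) + 1/(24*t).
Integrate each term; A/(t−a) gives A·log|t−a|; A/(t−a)² gives −A/(t−a).

log(t)/24 + 227*log(t - 6)/2940 - 4*log(t + 1)/147 - 11*log(t + 4)/120 - 1/(7*t + 7) + C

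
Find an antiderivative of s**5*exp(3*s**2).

Let u = s², du = 2s ds; rewrite as (1/2)∫ u^2·exp(3u) du.
Now integrate by parts 2 times.

(9*s**4 - 6*s**2 + 2)*exp(3*s**2)/54 + C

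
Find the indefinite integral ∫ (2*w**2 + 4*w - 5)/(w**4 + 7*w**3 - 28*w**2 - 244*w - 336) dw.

Factor the denominator: (w - 6)*(w + 2)*(w + 4)*(w + 7).
Partial-fraction decomposition: -1/(3*(w + 7)) + 11/(60*(w + 4)) + 1/(16*(w + 2)) + 7/(80*(w - 6)).
Integrate each term: A/(w−a) contributes A·log|w−a|.

7*log(w - 6)/80 + log(w + 2)/16 + 11*log(w + 4)/60 - log(w + 7)/3 + C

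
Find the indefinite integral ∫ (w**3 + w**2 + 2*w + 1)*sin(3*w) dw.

Use integration by parts with u = w**3 + w**2 + 2*w + 1, dv = sin(3*w) dw, so v = -cos(3*w)/3.
Apply parts 3 times (tabular method): alternate signs, differentiate u down to 0, integrate dv up.

-w**3*cos(3*w)/3 + w**2*sin(3*w)/3 - w**2*cos(3*w)/3 + 2*w*sin(3*w)/9 - 4*w*cos(3*w)/9 + 4*sin(3*w)/27 - 7*cos(3*w)/27 + C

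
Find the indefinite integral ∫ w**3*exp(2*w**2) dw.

(2*w**2 - 1)*exp(2*w**2)/8 + C

Let u = w², du = 2w dw; rewrite as (1/2)∫ u^1·exp(2u) du.
Now integrate by parts 1 time.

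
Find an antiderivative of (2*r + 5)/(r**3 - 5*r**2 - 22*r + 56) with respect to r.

Factor the denominator: (r - 7)*(r - 2)*(r + 4).
Partial-fraction decomposition: -1/(22*(r + 4)) - 3/(10*(r - 2)) + 19/(55*(r - 7)).
Integrate each term: A/(r−a) contributes A·log|r−a|.

19*log(r - 7)/55 - 3*log(r - 2)/10 - log(r + 4)/22 + C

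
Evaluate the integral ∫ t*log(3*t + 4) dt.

t**2*log(3*t + 4)/2 - t**2/4 + 2*t/3 - 8*log(3*t + 4)/9 + C

Use integration by parts with u = log(3*t + 4), dv = t dt.
Then du = 3/(3*t + 4) dt and v = t**2/2.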